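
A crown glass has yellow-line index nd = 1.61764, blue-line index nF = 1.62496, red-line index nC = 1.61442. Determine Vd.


Abbe number formula: Vd = (nd - 1) / (nF - nC)
  nd - 1 = 1.61764 - 1 = 0.61764
  nF - nC = 1.62496 - 1.61442 = 0.01054
  Vd = 0.61764 / 0.01054 = 58.6

58.6


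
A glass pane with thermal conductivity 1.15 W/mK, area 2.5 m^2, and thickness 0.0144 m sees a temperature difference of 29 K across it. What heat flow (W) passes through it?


Fourier's law: Q = k * A * dT / t
  Q = 1.15 * 2.5 * 29 / 0.0144
  Q = 83.375 / 0.0144 = 5789.9 W

5789.9 W


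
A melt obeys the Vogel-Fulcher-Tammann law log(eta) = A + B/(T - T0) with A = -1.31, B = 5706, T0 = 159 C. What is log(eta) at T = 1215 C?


VFT equation: log(eta) = A + B / (T - T0)
  T - T0 = 1215 - 159 = 1056
  B / (T - T0) = 5706 / 1056 = 5.403
  log(eta) = -1.31 + 5.403 = 4.093

4.093


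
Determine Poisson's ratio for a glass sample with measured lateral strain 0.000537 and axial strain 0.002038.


Poisson's ratio: nu = lateral strain / axial strain
  nu = 0.000537 / 0.002038 = 0.2635

0.2635


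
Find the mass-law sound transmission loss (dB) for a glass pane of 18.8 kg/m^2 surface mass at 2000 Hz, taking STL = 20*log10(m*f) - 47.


Mass law: STL = 20 * log10(m * f) - 47
  m * f = 18.8 * 2000 = 37600
  log10(37600) = 4.57519
  STL = 20 * 4.57519 - 47 = 91.5038 - 47 = 44.5 dB

44.5 dB


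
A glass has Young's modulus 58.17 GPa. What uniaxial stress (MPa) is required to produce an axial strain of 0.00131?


Rearrange E = sigma / epsilon:
  sigma = E * epsilon
  E (MPa) = 58.17 * 1000 = 58170
  sigma = 58170 * 0.00131 = 76.2 MPa

76.2 MPa


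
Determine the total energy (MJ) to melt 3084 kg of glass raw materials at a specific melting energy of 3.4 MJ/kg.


Total energy = mass * specific energy
  E = 3084 * 3.4 = 10485.6 MJ

10485.6 MJ


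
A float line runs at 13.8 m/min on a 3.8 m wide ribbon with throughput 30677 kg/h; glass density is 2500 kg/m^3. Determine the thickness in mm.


Ribbon cross-section from mass balance:
  Volume rate = throughput / density = 30677 / 2500 = 12.2708 m^3/h
  thickness = volume rate / (speed * 60 * width), i.e.
  thickness = throughput / (60 * speed * width * density) * 1000
  thickness = 30677 / (60 * 13.8 * 3.8 * 2500) * 1000 = 3.9 mm

3.9 mm


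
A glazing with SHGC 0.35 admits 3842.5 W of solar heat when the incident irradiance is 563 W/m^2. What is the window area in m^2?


Rearrange Q = Area * SHGC * Irradiance:
  Area = Q / (SHGC * Irradiance)
  Area = 3842.5 / (0.35 * 563) = 19.5 m^2

19.5 m^2


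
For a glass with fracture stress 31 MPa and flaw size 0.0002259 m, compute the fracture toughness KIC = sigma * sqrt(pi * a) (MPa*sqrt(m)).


Fracture toughness: KIC = sigma * sqrt(pi * a)
  pi * a = pi * 0.0002259 = 0.000709686
  sqrt(pi * a) = 0.02664
  KIC = 31 * 0.02664 = 0.826 MPa*sqrt(m)

0.826 MPa*sqrt(m)


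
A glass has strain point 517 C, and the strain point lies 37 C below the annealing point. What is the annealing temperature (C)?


T_anneal = T_strain + gap:
  T_anneal = 517 + 37 = 554 C

554 C


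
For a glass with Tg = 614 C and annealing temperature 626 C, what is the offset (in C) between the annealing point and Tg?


Offset = T_anneal - Tg:
  offset = 626 - 614 = 12 C

12 C


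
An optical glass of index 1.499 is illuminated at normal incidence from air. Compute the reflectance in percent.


Fresnel reflectance at normal incidence:
  R = ((n - 1)/(n + 1))^2
  (n - 1)/(n + 1) = (1.499 - 1)/(1.499 + 1) = 0.19968
  R = 0.19968^2 = 0.0398721
  R(%) = 0.0398721 * 100 = 3.987%

3.987%


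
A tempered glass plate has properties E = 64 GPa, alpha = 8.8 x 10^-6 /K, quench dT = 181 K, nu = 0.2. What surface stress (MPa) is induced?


Tempering stress: sigma = E * alpha * dT / (1 - nu)
  E (MPa) = 64 * 1000 = 64000
  Numerator = 64000 * (8.8 x 10^-6) * 181 = 101.9392
  Denominator = 1 - 0.2 = 0.8
  sigma = 101.9392 / 0.8 = 127.4 MPa

127.4 MPa


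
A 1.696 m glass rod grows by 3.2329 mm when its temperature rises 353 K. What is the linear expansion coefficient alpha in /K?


Rearrange dL = alpha * L0 * dT for alpha:
  alpha = dL / (L0 * dT)
  alpha = (3.2329 / 1000) / (1.696 * 353) = 0.0000054 /K = 5.4 x 10^-6 /K

5.4 x 10^-6 /K


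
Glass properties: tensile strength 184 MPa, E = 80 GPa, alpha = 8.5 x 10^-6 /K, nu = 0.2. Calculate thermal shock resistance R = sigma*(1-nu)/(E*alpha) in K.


Thermal shock resistance: R = sigma * (1 - nu) / (E * alpha)
  Numerator = 184 * (1 - 0.2) = 147.2
  Denominator = 80 * 1000 * (8.5 x 10^-6) = 0.68
  R = 147.2 / 0.68 = 216.5 K

216.5 K


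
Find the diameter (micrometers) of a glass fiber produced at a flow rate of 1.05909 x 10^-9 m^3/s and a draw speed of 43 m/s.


Cross-sectional area from continuity:
  A = Q / v = 1.05909 x 10^-9 / 43 = 2.463 x 10^-11 m^2
Diameter from circular cross-section:
  d = sqrt(4A / pi) * 10^6 (m -> um)
  d = sqrt(4 * 2.463 x 10^-11 / pi) * 10^6 = 5.6 um

5.6 um


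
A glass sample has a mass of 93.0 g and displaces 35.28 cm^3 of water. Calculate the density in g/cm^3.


Use the definition of density:
  rho = mass / volume
  rho = 93.0 / 35.28 = 2.636 g/cm^3

2.636 g/cm^3


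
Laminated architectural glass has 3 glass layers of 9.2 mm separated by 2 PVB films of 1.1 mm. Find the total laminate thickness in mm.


Total thickness = glass contribution + PVB contribution
  Glass: 3 * 9.2 = 27.6 mm
  PVB: 2 * 1.1 = 2.2 mm
  Total = 27.6 + 2.2 = 29.8 mm

29.8 mm


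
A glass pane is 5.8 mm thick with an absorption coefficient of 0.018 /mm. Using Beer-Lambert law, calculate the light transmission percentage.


Beer-Lambert law: T = exp(-alpha * thickness)
  exponent = -0.018 * 5.8 = -0.1044
  T = exp(-0.1044) = 0.9009
  Percentage = 0.9009 * 100 = 90.09%

90.09%


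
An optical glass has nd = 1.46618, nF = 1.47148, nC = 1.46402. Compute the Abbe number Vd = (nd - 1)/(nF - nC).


Abbe number formula: Vd = (nd - 1) / (nF - nC)
  nd - 1 = 1.46618 - 1 = 0.46618
  nF - nC = 1.47148 - 1.46402 = 0.00746
  Vd = 0.46618 / 0.00746 = 62.49

62.49


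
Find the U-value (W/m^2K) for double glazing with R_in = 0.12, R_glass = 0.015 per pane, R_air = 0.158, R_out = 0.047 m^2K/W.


Total thermal resistance (series):
  R_total = R_in + R_glass + R_air + R_glass + R_out
  R_total = 0.12 + 0.015 + 0.158 + 0.015 + 0.047 = 0.355 m^2K/W
U-value = 1 / R_total = 1 / 0.355 = 2.817 W/m^2K

2.817 W/m^2K


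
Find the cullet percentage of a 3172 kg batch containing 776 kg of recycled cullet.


Cullet ratio = (cullet mass / total batch mass) * 100
  Ratio = 776 / 3172 * 100 = 24.46%

24.46%


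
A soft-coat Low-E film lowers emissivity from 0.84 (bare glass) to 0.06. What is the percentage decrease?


Percentage reduction = (1 - coated/uncoated) * 100
  Ratio = 0.06 / 0.84 = 0.0714
  Reduction = (1 - 0.0714) * 100 = 92.9%

92.9%


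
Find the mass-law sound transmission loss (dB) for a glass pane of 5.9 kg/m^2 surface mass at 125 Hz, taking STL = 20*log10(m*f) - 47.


Mass law: STL = 20 * log10(m * f) - 47
  m * f = 5.9 * 125 = 737.5
  log10(737.5) = 2.86776
  STL = 20 * 2.86776 - 47 = 57.3552 - 47 = 10.4 dB

10.4 dB


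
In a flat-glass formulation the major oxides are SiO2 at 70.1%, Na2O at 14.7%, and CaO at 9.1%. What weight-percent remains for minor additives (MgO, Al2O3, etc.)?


Sum the three major oxides:
  SiO2 + Na2O + CaO = 70.1 + 14.7 + 9.1 = 93.9%
Subtract from 100%:
  Others = 100 - 93.9 = 6.1%

6.1%


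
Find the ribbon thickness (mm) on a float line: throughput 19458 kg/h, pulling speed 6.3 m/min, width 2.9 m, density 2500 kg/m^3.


Ribbon cross-section from mass balance:
  Volume rate = throughput / density = 19458 / 2500 = 7.7832 m^3/h
  thickness = volume rate / (speed * 60 * width), i.e.
  thickness = throughput / (60 * speed * width * density) * 1000
  thickness = 19458 / (60 * 6.3 * 2.9 * 2500) * 1000 = 7.1 mm

7.1 mm


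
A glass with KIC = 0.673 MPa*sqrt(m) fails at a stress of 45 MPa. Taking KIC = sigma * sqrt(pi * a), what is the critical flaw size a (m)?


Rearrange KIC = sigma * sqrt(pi * a):
  sqrt(pi * a) = KIC / sigma
  sqrt(pi * a) = 0.673 / 45 = 0.014956
  a = (KIC / sigma)^2 / pi
  a = 0.014956^2 / pi = 0.0000712 m

0.0000712 m


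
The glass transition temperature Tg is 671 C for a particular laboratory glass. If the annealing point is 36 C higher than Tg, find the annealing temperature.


The annealing temperature is Tg plus the offset:
  T_anneal = 671 + 36 = 707 C

707 C


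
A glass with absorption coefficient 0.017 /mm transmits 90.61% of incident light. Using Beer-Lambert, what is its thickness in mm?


Rearrange T = exp(-alpha * thickness):
  thickness = -ln(T) / alpha
  T = 90.61/100 = 0.9061
  ln(T) = -0.09861
  -ln(T) = 0.09861
  thickness = 0.09861 / 0.017 = 5.8 mm

5.8 mm


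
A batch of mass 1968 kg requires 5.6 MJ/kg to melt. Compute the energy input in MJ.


Total energy = mass * specific energy
  E = 1968 * 5.6 = 11020.8 MJ

11020.8 MJ


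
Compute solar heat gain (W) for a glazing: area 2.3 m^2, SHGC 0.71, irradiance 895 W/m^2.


Solar heat gain: Q = Area * SHGC * Irradiance
  Q = 2.3 * 0.71 * 895 = 1461.5 W

1461.5 W


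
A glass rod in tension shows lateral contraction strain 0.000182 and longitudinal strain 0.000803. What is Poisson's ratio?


Poisson's ratio: nu = lateral strain / axial strain
  nu = 0.000182 / 0.000803 = 0.2267

0.2267


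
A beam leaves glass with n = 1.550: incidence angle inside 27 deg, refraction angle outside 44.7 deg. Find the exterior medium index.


Apply Snell's law: n1 * sin(theta1) = n2 * sin(theta2)
  n2 = n1 * sin(theta1) / sin(theta2)
  sin(27) = 0.45399
  sin(44.7) = 0.703395
  n2 = 1.550 * 0.45399 / 0.703395 = 1.0004

1.0004


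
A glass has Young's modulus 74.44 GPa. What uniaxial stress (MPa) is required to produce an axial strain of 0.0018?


Rearrange E = sigma / epsilon:
  sigma = E * epsilon
  E (MPa) = 74.44 * 1000 = 74440
  sigma = 74440 * 0.0018 = 133.99 MPa

133.99 MPa


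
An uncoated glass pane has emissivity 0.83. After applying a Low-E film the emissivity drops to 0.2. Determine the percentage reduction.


Percentage reduction = (1 - coated/uncoated) * 100
  Ratio = 0.2 / 0.83 = 0.241
  Reduction = (1 - 0.241) * 100 = 75.9%

75.9%


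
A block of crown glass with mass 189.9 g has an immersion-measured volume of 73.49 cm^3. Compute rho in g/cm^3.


Use the definition of density:
  rho = mass / volume
  rho = 189.9 / 73.49 = 2.584 g/cm^3

2.584 g/cm^3


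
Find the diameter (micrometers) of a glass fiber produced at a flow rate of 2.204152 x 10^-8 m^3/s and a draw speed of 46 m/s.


Cross-sectional area from continuity:
  A = Q / v = 2.204152 x 10^-8 / 46 = 4.791635 x 10^-10 m^2
Diameter from circular cross-section:
  d = sqrt(4A / pi) * 10^6 (m -> um)
  d = sqrt(4 * 4.791635 x 10^-10 / pi) * 10^6 = 24.7 um

24.7 um


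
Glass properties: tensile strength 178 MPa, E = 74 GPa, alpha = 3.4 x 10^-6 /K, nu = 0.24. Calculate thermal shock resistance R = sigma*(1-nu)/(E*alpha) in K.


Thermal shock resistance: R = sigma * (1 - nu) / (E * alpha)
  Numerator = 178 * (1 - 0.24) = 135.28
  Denominator = 74 * 1000 * (3.4 x 10^-6) = 0.2516
  R = 135.28 / 0.2516 = 537.7 K

537.7 K


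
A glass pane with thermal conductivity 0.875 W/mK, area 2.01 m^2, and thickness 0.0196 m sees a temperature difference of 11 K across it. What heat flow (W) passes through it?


Fourier's law: Q = k * A * dT / t
  Q = 0.875 * 2.01 * 11 / 0.0196
  Q = 19.34625 / 0.0196 = 987.1 W

987.1 W


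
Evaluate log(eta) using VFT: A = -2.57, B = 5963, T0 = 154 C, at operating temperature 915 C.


VFT equation: log(eta) = A + B / (T - T0)
  T - T0 = 915 - 154 = 761
  B / (T - T0) = 5963 / 761 = 7.836
  log(eta) = -2.57 + 7.836 = 5.266

5.266


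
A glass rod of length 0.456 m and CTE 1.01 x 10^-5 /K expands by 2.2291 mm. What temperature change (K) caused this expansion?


Rearrange dL = alpha * L0 * dT for dT:
  dT = dL / (alpha * L0)
  dL (m) = 2.2291 / 1000 = 0.0022291
  dT = 0.0022291 / ((1.01 x 10^-5) * 0.456) = 484.0 K

484.0 K


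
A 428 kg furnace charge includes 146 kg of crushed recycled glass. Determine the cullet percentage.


Cullet ratio = (cullet mass / total batch mass) * 100
  Ratio = 146 / 428 * 100 = 34.11%

34.11%


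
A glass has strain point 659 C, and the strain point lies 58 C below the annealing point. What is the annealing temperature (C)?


T_anneal = T_strain + gap:
  T_anneal = 659 + 58 = 717 C

717 C


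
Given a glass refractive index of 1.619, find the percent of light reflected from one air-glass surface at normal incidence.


Fresnel reflectance at normal incidence:
  R = ((n - 1)/(n + 1))^2
  (n - 1)/(n + 1) = (1.619 - 1)/(1.619 + 1) = 0.23635
  R = 0.23635^2 = 0.0558613
  R(%) = 0.0558613 * 100 = 5.586%

5.586%


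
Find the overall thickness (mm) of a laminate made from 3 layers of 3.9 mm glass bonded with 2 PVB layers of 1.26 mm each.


Total thickness = glass contribution + PVB contribution
  Glass: 3 * 3.9 = 11.7 mm
  PVB: 2 * 1.26 = 2.52 mm
  Total = 11.7 + 2.52 = 14.22 mm

14.22 mm


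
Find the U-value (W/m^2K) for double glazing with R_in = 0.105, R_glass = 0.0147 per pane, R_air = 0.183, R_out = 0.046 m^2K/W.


Total thermal resistance (series):
  R_total = R_in + R_glass + R_air + R_glass + R_out
  R_total = 0.105 + 0.0147 + 0.183 + 0.0147 + 0.046 = 0.3634 m^2K/W
U-value = 1 / R_total = 1 / 0.3634 = 2.752 W/m^2K

2.752 W/m^2K


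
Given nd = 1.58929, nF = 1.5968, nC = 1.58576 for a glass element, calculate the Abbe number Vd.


Abbe number formula: Vd = (nd - 1) / (nF - nC)
  nd - 1 = 1.58929 - 1 = 0.58929
  nF - nC = 1.5968 - 1.58576 = 0.01104
  Vd = 0.58929 / 0.01104 = 53.38

53.38


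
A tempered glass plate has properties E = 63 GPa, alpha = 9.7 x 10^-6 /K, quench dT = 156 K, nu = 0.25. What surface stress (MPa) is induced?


Tempering stress: sigma = E * alpha * dT / (1 - nu)
  E (MPa) = 63 * 1000 = 63000
  Numerator = 63000 * (9.7 x 10^-6) * 156 = 95.3316
  Denominator = 1 - 0.25 = 0.75
  sigma = 95.3316 / 0.75 = 127.1 MPa

127.1 MPa


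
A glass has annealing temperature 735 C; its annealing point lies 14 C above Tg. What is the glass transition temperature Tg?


Rearrange T_anneal = Tg + offset for Tg:
  Tg = T_anneal - offset = 735 - 14 = 721 C

721 C


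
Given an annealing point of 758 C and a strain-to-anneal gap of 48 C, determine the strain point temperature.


Strain point = annealing point - difference:
  T_strain = 758 - 48 = 710 C

710 C


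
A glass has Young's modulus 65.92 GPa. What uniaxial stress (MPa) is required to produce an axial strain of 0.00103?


Rearrange E = sigma / epsilon:
  sigma = E * epsilon
  E (MPa) = 65.92 * 1000 = 65920
  sigma = 65920 * 0.00103 = 67.9 MPa

67.9 MPa


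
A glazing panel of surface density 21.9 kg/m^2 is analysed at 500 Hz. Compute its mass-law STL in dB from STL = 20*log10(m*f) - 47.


Mass law: STL = 20 * log10(m * f) - 47
  m * f = 21.9 * 500 = 10950
  log10(10950) = 4.03941
  STL = 20 * 4.03941 - 47 = 80.7882 - 47 = 33.8 dB

33.8 dB


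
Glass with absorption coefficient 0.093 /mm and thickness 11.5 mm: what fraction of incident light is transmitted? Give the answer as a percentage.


Beer-Lambert law: T = exp(-alpha * thickness)
  exponent = -0.093 * 11.5 = -1.0695
  T = exp(-1.0695) = 0.3432
  Percentage = 0.3432 * 100 = 34.32%

34.32%


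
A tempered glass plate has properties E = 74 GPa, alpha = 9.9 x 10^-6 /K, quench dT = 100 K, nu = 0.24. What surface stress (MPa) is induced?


Tempering stress: sigma = E * alpha * dT / (1 - nu)
  E (MPa) = 74 * 1000 = 74000
  Numerator = 74000 * (9.9 x 10^-6) * 100 = 73.26
  Denominator = 1 - 0.24 = 0.76
  sigma = 73.26 / 0.76 = 96.4 MPa

96.4 MPa


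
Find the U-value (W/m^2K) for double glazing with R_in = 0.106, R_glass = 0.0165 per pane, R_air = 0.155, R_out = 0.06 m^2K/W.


Total thermal resistance (series):
  R_total = R_in + R_glass + R_air + R_glass + R_out
  R_total = 0.106 + 0.0165 + 0.155 + 0.0165 + 0.06 = 0.354 m^2K/W
U-value = 1 / R_total = 1 / 0.354 = 2.825 W/m^2K

2.825 W/m^2K


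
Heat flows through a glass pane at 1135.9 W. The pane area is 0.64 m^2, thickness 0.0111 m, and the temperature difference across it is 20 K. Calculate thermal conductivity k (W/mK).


Fourier's law rearranged: k = Q * t / (A * dT)
  Numerator = 1135.9 * 0.0111 = 12.60849
  Denominator = 0.64 * 20 = 12.8
  k = 12.60849 / 12.8 = 0.985 W/mK

0.985 W/mK


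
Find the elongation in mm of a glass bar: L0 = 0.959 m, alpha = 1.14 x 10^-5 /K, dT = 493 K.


Thermal expansion formula: dL = alpha * L0 * dT
  dL = (1.14 x 10^-5) * 0.959 * 493 = 0.00538977 m
Convert to mm: 0.00538977 * 1000 = 5.3898 mm

5.3898 mm


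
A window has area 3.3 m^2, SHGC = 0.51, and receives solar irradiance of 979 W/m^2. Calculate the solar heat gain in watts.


Solar heat gain: Q = Area * SHGC * Irradiance
  Q = 3.3 * 0.51 * 979 = 1647.7 W

1647.7 W


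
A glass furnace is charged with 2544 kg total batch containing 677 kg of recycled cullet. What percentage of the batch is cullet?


Cullet ratio = (cullet mass / total batch mass) * 100
  Ratio = 677 / 2544 * 100 = 26.61%

26.61%


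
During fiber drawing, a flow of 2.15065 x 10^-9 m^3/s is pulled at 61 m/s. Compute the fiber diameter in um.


Cross-sectional area from continuity:
  A = Q / v = 2.15065 x 10^-9 / 61 = 3.525656 x 10^-11 m^2
Diameter from circular cross-section:
  d = sqrt(4A / pi) * 10^6 (m -> um)
  d = sqrt(4 * 3.525656 x 10^-11 / pi) * 10^6 = 6.7 um

6.7 um


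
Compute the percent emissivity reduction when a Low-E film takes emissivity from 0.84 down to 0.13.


Percentage reduction = (1 - coated/uncoated) * 100
  Ratio = 0.13 / 0.84 = 0.1548
  Reduction = (1 - 0.1548) * 100 = 84.5%

84.5%


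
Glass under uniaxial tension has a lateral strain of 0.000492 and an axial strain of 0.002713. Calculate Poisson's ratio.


Poisson's ratio: nu = lateral strain / axial strain
  nu = 0.000492 / 0.002713 = 0.1813

0.1813


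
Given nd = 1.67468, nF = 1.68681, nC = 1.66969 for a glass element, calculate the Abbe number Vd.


Abbe number formula: Vd = (nd - 1) / (nF - nC)
  nd - 1 = 1.67468 - 1 = 0.67468
  nF - nC = 1.68681 - 1.66969 = 0.01712
  Vd = 0.67468 / 0.01712 = 39.41

39.41


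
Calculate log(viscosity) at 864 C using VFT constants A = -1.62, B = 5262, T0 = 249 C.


VFT equation: log(eta) = A + B / (T - T0)
  T - T0 = 864 - 249 = 615
  B / (T - T0) = 5262 / 615 = 8.556
  log(eta) = -1.62 + 8.556 = 6.936

6.936


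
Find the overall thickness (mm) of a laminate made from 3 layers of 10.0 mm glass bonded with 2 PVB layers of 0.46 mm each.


Total thickness = glass contribution + PVB contribution
  Glass: 3 * 10.0 = 30.0 mm
  PVB: 2 * 0.46 = 0.92 mm
  Total = 30.0 + 0.92 = 30.92 mm

30.92 mm


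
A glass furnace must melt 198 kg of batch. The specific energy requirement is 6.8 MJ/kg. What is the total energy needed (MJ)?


Total energy = mass * specific energy
  E = 198 * 6.8 = 1346.4 MJ

1346.4 MJ


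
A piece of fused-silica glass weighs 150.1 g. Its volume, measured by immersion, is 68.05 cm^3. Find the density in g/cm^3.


Use the definition of density:
  rho = mass / volume
  rho = 150.1 / 68.05 = 2.206 g/cm^3

2.206 g/cm^3


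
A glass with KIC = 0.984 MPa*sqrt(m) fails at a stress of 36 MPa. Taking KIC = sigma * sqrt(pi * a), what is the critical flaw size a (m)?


Rearrange KIC = sigma * sqrt(pi * a):
  sqrt(pi * a) = KIC / sigma
  sqrt(pi * a) = 0.984 / 36 = 0.027333
  a = (KIC / sigma)^2 / pi
  a = 0.027333^2 / pi = 0.0002378 m

0.0002378 m


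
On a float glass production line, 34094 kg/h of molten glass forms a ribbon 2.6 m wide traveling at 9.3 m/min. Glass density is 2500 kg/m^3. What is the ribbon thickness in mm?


Ribbon cross-section from mass balance:
  Volume rate = throughput / density = 34094 / 2500 = 13.6376 m^3/h
  thickness = volume rate / (speed * 60 * width), i.e.
  thickness = throughput / (60 * speed * width * density) * 1000
  thickness = 34094 / (60 * 9.3 * 2.6 * 2500) * 1000 = 9.4 mm

9.4 mm


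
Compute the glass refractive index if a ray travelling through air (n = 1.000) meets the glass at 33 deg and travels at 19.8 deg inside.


Apply Snell's law: n1 * sin(theta1) = n2 * sin(theta2)
  n2 = n1 * sin(theta1) / sin(theta2)
  sin(33) = 0.544639
  sin(19.8) = 0.338738
  n2 = 1.000 * 0.544639 / 0.338738 = 1.6078

1.6078


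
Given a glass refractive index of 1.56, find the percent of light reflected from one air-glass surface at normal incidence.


Fresnel reflectance at normal incidence:
  R = ((n - 1)/(n + 1))^2
  (n - 1)/(n + 1) = (1.56 - 1)/(1.56 + 1) = 0.21875
  R = 0.21875^2 = 0.0478516
  R(%) = 0.0478516 * 100 = 4.785%

4.785%


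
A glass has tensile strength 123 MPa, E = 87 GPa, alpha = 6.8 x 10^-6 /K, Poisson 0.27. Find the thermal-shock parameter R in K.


Thermal shock resistance: R = sigma * (1 - nu) / (E * alpha)
  Numerator = 123 * (1 - 0.27) = 89.79
  Denominator = 87 * 1000 * (6.8 x 10^-6) = 0.5916
  R = 89.79 / 0.5916 = 151.8 K

151.8 K


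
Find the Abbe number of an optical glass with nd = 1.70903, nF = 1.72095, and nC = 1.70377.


Abbe number formula: Vd = (nd - 1) / (nF - nC)
  nd - 1 = 1.70903 - 1 = 0.70903
  nF - nC = 1.72095 - 1.70377 = 0.01718
  Vd = 0.70903 / 0.01718 = 41.27

41.27


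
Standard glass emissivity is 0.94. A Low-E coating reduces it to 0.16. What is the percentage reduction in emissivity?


Percentage reduction = (1 - coated/uncoated) * 100
  Ratio = 0.16 / 0.94 = 0.1702
  Reduction = (1 - 0.1702) * 100 = 83.0%

83.0%


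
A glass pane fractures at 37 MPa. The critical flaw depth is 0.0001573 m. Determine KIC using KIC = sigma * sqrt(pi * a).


Fracture toughness: KIC = sigma * sqrt(pi * a)
  pi * a = pi * 0.0001573 = 0.000494173
  sqrt(pi * a) = 0.02223
  KIC = 37 * 0.02223 = 0.823 MPa*sqrt(m)

0.823 MPa*sqrt(m)


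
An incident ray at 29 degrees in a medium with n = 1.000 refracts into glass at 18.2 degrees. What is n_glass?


Apply Snell's law: n1 * sin(theta1) = n2 * sin(theta2)
  n2 = n1 * sin(theta1) / sin(theta2)
  sin(29) = 0.48481
  sin(18.2) = 0.312335
  n2 = 1.000 * 0.48481 / 0.312335 = 1.5522

1.5522


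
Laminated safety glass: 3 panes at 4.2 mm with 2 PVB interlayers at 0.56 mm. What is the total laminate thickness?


Total thickness = glass contribution + PVB contribution
  Glass: 3 * 4.2 = 12.6 mm
  PVB: 2 * 0.56 = 1.12 mm
  Total = 12.6 + 1.12 = 13.72 mm

13.72 mm


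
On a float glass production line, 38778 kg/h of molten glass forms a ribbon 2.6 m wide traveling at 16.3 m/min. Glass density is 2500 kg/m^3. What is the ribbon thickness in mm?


Ribbon cross-section from mass balance:
  Volume rate = throughput / density = 38778 / 2500 = 15.5112 m^3/h
  thickness = volume rate / (speed * 60 * width), i.e.
  thickness = throughput / (60 * speed * width * density) * 1000
  thickness = 38778 / (60 * 16.3 * 2.6 * 2500) * 1000 = 6.1 mm

6.1 mm


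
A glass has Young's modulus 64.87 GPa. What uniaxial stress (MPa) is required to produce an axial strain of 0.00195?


Rearrange E = sigma / epsilon:
  sigma = E * epsilon
  E (MPa) = 64.87 * 1000 = 64870
  sigma = 64870 * 0.00195 = 126.5 MPa

126.5 MPa


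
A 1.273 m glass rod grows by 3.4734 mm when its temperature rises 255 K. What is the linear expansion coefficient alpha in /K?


Rearrange dL = alpha * L0 * dT for alpha:
  alpha = dL / (L0 * dT)
  alpha = (3.4734 / 1000) / (1.273 * 255) = 0.0000107 /K = 1.07 x 10^-5 /K

1.07 x 10^-5 /K


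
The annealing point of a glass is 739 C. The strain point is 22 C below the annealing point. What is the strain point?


Strain point = annealing point - difference:
  T_strain = 739 - 22 = 717 C

717 C


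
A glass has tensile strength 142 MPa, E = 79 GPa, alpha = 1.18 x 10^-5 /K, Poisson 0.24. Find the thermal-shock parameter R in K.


Thermal shock resistance: R = sigma * (1 - nu) / (E * alpha)
  Numerator = 142 * (1 - 0.24) = 107.92
  Denominator = 79 * 1000 * (1.18 x 10^-5) = 0.9322
  R = 107.92 / 0.9322 = 115.8 K

115.8 K


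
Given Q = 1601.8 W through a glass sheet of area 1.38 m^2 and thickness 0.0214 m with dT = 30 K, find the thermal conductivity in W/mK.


Fourier's law rearranged: k = Q * t / (A * dT)
  Numerator = 1601.8 * 0.0214 = 34.27852
  Denominator = 1.38 * 30 = 41.4
  k = 34.27852 / 41.4 = 0.828 W/mK

0.828 W/mK


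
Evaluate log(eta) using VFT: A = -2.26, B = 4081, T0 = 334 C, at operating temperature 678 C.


VFT equation: log(eta) = A + B / (T - T0)
  T - T0 = 678 - 334 = 344
  B / (T - T0) = 4081 / 344 = 11.863
  log(eta) = -2.26 + 11.863 = 9.603

9.603


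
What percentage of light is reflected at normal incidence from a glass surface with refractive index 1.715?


Fresnel reflectance at normal incidence:
  R = ((n - 1)/(n + 1))^2
  (n - 1)/(n + 1) = (1.715 - 1)/(1.715 + 1) = 0.263352
  R = 0.263352^2 = 0.0693543
  R(%) = 0.0693543 * 100 = 6.935%

6.935%


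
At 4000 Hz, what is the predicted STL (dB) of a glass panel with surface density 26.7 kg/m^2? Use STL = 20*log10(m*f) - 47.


Mass law: STL = 20 * log10(m * f) - 47
  m * f = 26.7 * 4000 = 106800
  log10(106800) = 5.02857
  STL = 20 * 5.02857 - 47 = 100.5714 - 47 = 53.6 dB

53.6 dB


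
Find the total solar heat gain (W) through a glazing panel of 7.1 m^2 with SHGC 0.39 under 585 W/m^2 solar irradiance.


Solar heat gain: Q = Area * SHGC * Irradiance
  Q = 7.1 * 0.39 * 585 = 1619.9 W

1619.9 W


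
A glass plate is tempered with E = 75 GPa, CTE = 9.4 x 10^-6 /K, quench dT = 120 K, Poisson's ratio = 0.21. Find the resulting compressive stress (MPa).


Tempering stress: sigma = E * alpha * dT / (1 - nu)
  E (MPa) = 75 * 1000 = 75000
  Numerator = 75000 * (9.4 x 10^-6) * 120 = 84.6
  Denominator = 1 - 0.21 = 0.79
  sigma = 84.6 / 0.79 = 107.1 MPa

107.1 MPa


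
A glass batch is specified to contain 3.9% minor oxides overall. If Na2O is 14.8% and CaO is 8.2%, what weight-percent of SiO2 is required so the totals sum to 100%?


Known pieces sum to 100%:
  SiO2 = 100 - (others + Na2O + CaO)
  SiO2 = 100 - (3.9 + 14.8 + 8.2) = 73.1%

73.1%


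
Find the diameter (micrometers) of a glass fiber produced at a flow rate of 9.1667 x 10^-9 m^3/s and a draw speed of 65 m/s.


Cross-sectional area from continuity:
  A = Q / v = 9.1667 x 10^-9 / 65 = 1.410262 x 10^-10 m^2
Diameter from circular cross-section:
  d = sqrt(4A / pi) * 10^6 (m -> um)
  d = sqrt(4 * 1.410262 x 10^-10 / pi) * 10^6 = 13.4 um

13.4 um


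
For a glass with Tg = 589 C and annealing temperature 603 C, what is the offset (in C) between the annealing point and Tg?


Offset = T_anneal - Tg:
  offset = 603 - 589 = 14 C

14 C


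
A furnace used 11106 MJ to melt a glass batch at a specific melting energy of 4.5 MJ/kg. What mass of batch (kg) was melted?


Rearrange E = m * s for m:
  m = E / s
  m = 11106 / 4.5 = 2468.0 kg

2468.0 kg


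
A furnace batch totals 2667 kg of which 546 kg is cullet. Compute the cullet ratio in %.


Cullet ratio = (cullet mass / total batch mass) * 100
  Ratio = 546 / 2667 * 100 = 20.47%

20.47%


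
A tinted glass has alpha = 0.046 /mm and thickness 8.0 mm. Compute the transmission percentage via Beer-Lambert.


Beer-Lambert law: T = exp(-alpha * thickness)
  exponent = -0.046 * 8.0 = -0.368
  T = exp(-0.368) = 0.6921
  Percentage = 0.6921 * 100 = 69.21%

69.21%


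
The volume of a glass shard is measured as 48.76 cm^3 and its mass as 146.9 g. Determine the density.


Use the definition of density:
  rho = mass / volume
  rho = 146.9 / 48.76 = 3.013 g/cm^3

3.013 g/cm^3


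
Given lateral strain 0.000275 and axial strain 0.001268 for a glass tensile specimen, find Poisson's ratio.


Poisson's ratio: nu = lateral strain / axial strain
  nu = 0.000275 / 0.001268 = 0.2169

0.2169


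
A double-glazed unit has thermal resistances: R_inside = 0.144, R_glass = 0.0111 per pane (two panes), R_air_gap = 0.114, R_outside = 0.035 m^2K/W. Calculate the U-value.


Total thermal resistance (series):
  R_total = R_in + R_glass + R_air + R_glass + R_out
  R_total = 0.144 + 0.0111 + 0.114 + 0.0111 + 0.035 = 0.3152 m^2K/W
U-value = 1 / R_total = 1 / 0.3152 = 3.173 W/m^2K

3.173 W/m^2K


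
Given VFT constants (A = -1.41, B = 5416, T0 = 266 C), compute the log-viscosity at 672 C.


VFT equation: log(eta) = A + B / (T - T0)
  T - T0 = 672 - 266 = 406
  B / (T - T0) = 5416 / 406 = 13.34
  log(eta) = -1.41 + 13.34 = 11.93

11.93


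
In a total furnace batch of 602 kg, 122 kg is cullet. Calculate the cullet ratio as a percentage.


Cullet ratio = (cullet mass / total batch mass) * 100
  Ratio = 122 / 602 * 100 = 20.27%

20.27%


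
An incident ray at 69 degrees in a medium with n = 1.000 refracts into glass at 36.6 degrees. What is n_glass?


Apply Snell's law: n1 * sin(theta1) = n2 * sin(theta2)
  n2 = n1 * sin(theta1) / sin(theta2)
  sin(69) = 0.93358
  sin(36.6) = 0.596225
  n2 = 1.000 * 0.93358 / 0.596225 = 1.5658

1.5658


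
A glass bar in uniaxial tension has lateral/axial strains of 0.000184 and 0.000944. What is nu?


Poisson's ratio: nu = lateral strain / axial strain
  nu = 0.000184 / 0.000944 = 0.1949

0.1949


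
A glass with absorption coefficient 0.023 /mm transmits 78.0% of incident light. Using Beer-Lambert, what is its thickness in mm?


Rearrange T = exp(-alpha * thickness):
  thickness = -ln(T) / alpha
  T = 78.0/100 = 0.78
  ln(T) = -0.24846
  -ln(T) = 0.24846
  thickness = 0.24846 / 0.023 = 10.8 mm

10.8 mm


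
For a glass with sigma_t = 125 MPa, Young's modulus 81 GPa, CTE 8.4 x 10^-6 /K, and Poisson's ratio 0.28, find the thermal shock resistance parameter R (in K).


Thermal shock resistance: R = sigma * (1 - nu) / (E * alpha)
  Numerator = 125 * (1 - 0.28) = 90.0
  Denominator = 81 * 1000 * (8.4 x 10^-6) = 0.6804
  R = 90.0 / 0.6804 = 132.3 K

132.3 K


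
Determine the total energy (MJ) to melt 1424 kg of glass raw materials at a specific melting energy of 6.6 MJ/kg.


Total energy = mass * specific energy
  E = 1424 * 6.6 = 9398.4 MJ

9398.4 MJ


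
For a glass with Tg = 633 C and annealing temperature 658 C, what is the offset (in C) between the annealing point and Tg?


Offset = T_anneal - Tg:
  offset = 658 - 633 = 25 C

25 C


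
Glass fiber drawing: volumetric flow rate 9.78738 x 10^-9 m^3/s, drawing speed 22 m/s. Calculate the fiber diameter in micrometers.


Cross-sectional area from continuity:
  A = Q / v = 9.78738 x 10^-9 / 22 = 4.448809 x 10^-10 m^2
Diameter from circular cross-section:
  d = sqrt(4A / pi) * 10^6 (m -> um)
  d = sqrt(4 * 4.448809 x 10^-10 / pi) * 10^6 = 23.8 um

23.8 um


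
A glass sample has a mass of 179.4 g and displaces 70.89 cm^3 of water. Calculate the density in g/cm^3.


Use the definition of density:
  rho = mass / volume
  rho = 179.4 / 70.89 = 2.531 g/cm^3

2.531 g/cm^3


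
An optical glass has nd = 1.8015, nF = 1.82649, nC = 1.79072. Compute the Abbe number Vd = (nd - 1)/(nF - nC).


Abbe number formula: Vd = (nd - 1) / (nF - nC)
  nd - 1 = 1.8015 - 1 = 0.8015
  nF - nC = 1.82649 - 1.79072 = 0.03577
  Vd = 0.8015 / 0.03577 = 22.41

22.41


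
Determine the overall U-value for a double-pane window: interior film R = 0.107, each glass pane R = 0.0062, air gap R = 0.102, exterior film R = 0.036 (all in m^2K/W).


Total thermal resistance (series):
  R_total = R_in + R_glass + R_air + R_glass + R_out
  R_total = 0.107 + 0.0062 + 0.102 + 0.0062 + 0.036 = 0.2574 m^2K/W
U-value = 1 / R_total = 1 / 0.2574 = 3.885 W/m^2K

3.885 W/m^2K


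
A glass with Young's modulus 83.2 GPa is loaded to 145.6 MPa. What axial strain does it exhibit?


Rearrange E = sigma / epsilon:
  epsilon = sigma / E
  E (MPa) = 83.2 * 1000 = 83200
  epsilon = 145.6 / 83200 = 0.00175

0.00175


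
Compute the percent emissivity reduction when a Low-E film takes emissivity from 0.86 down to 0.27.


Percentage reduction = (1 - coated/uncoated) * 100
  Ratio = 0.27 / 0.86 = 0.314
  Reduction = (1 - 0.314) * 100 = 68.6%

68.6%


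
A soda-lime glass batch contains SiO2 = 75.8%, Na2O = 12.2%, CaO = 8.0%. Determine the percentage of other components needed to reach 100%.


Sum the three major oxides:
  SiO2 + Na2O + CaO = 75.8 + 12.2 + 8.0 = 96.0%
Subtract from 100%:
  Others = 100 - 96.0 = 4.0%

4.0%


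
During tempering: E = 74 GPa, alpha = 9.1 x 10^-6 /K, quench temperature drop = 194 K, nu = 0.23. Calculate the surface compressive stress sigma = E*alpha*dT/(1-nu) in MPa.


Tempering stress: sigma = E * alpha * dT / (1 - nu)
  E (MPa) = 74 * 1000 = 74000
  Numerator = 74000 * (9.1 x 10^-6) * 194 = 130.6396
  Denominator = 1 - 0.23 = 0.77
  sigma = 130.6396 / 0.77 = 169.7 MPa

169.7 MPa


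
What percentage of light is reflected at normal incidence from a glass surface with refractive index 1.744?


Fresnel reflectance at normal incidence:
  R = ((n - 1)/(n + 1))^2
  (n - 1)/(n + 1) = (1.744 - 1)/(1.744 + 1) = 0.271137
  R = 0.271137^2 = 0.0735153
  R(%) = 0.0735153 * 100 = 7.352%

7.352%


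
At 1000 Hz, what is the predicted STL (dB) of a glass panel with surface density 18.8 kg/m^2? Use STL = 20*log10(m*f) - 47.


Mass law: STL = 20 * log10(m * f) - 47
  m * f = 18.8 * 1000 = 18800
  log10(18800) = 4.27416
  STL = 20 * 4.27416 - 47 = 85.4832 - 47 = 38.5 dB

38.5 dB


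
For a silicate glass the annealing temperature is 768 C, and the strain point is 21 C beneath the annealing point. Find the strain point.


Strain point = annealing point - difference:
  T_strain = 768 - 21 = 747 C

747 C


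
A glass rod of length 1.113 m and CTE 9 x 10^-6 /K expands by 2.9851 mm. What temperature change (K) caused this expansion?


Rearrange dL = alpha * L0 * dT for dT:
  dT = dL / (alpha * L0)
  dL (m) = 2.9851 / 1000 = 0.0029851
  dT = 0.0029851 / ((9 x 10^-6) * 1.113) = 298.0 K

298.0 K


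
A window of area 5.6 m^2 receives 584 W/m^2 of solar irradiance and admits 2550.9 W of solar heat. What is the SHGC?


Rearrange Q = Area * SHGC * Irradiance:
  SHGC = Q / (Area * Irradiance)
  SHGC = 2550.9 / (5.6 * 584) = 0.78

0.78


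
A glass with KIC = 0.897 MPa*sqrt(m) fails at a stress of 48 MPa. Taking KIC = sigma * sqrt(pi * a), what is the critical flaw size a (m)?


Rearrange KIC = sigma * sqrt(pi * a):
  sqrt(pi * a) = KIC / sigma
  sqrt(pi * a) = 0.897 / 48 = 0.018687
  a = (KIC / sigma)^2 / pi
  a = 0.018687^2 / pi = 0.0001112 m

0.0001112 m


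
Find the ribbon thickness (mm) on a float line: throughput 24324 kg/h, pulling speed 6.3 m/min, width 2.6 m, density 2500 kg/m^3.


Ribbon cross-section from mass balance:
  Volume rate = throughput / density = 24324 / 2500 = 9.7296 m^3/h
  thickness = volume rate / (speed * 60 * width), i.e.
  thickness = throughput / (60 * speed * width * density) * 1000
  thickness = 24324 / (60 * 6.3 * 2.6 * 2500) * 1000 = 9.9 mm

9.9 mm


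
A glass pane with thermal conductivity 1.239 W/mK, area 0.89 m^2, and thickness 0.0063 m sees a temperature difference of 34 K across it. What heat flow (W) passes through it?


Fourier's law: Q = k * A * dT / t
  Q = 1.239 * 0.89 * 34 / 0.0063
  Q = 37.49214 / 0.0063 = 5951.1 W

5951.1 W


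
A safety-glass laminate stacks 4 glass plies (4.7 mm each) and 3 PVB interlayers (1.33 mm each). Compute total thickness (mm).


Total thickness = glass contribution + PVB contribution
  Glass: 4 * 4.7 = 18.8 mm
  PVB: 3 * 1.33 = 3.99 mm
  Total = 18.8 + 3.99 = 22.79 mm

22.79 mm


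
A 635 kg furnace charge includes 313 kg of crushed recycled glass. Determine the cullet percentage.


Cullet ratio = (cullet mass / total batch mass) * 100
  Ratio = 313 / 635 * 100 = 49.29%

49.29%


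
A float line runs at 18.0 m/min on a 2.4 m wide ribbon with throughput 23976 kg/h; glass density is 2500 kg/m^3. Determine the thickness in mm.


Ribbon cross-section from mass balance:
  Volume rate = throughput / density = 23976 / 2500 = 9.5904 m^3/h
  thickness = volume rate / (speed * 60 * width), i.e.
  thickness = throughput / (60 * speed * width * density) * 1000
  thickness = 23976 / (60 * 18.0 * 2.4 * 2500) * 1000 = 3.7 mm

3.7 mm


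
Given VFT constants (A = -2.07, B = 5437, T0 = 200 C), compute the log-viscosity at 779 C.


VFT equation: log(eta) = A + B / (T - T0)
  T - T0 = 779 - 200 = 579
  B / (T - T0) = 5437 / 579 = 9.39
  log(eta) = -2.07 + 9.39 = 7.32

7.32


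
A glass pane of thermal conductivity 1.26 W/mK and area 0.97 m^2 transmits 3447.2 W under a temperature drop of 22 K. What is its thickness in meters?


Fourier's law: t = k * A * dT / Q
  t = 1.26 * 0.97 * 22 / 3447.2
  t = 26.8884 / 3447.2 = 0.0078 m

0.0078 m


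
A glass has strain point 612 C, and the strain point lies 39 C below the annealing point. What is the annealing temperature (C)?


T_anneal = T_strain + gap:
  T_anneal = 612 + 39 = 651 C

651 C


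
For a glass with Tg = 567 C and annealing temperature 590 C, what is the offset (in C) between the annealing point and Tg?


Offset = T_anneal - Tg:
  offset = 590 - 567 = 23 C

23 C


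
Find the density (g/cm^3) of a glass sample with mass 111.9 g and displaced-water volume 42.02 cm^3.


Use the definition of density:
  rho = mass / volume
  rho = 111.9 / 42.02 = 2.663 g/cm^3

2.663 g/cm^3


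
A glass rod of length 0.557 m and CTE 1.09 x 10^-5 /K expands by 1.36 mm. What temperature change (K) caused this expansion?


Rearrange dL = alpha * L0 * dT for dT:
  dT = dL / (alpha * L0)
  dL (m) = 1.36 / 1000 = 0.00136
  dT = 0.00136 / ((1.09 x 10^-5) * 0.557) = 224.0 K

224.0 K


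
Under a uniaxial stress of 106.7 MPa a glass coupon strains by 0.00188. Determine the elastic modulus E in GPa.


Young's modulus: E = stress / strain
  E = 106.7 MPa / 0.00188 = 56755.32 MPa
Convert to GPa: 56755.32 / 1000 = 56.76 GPa

56.76 GPa


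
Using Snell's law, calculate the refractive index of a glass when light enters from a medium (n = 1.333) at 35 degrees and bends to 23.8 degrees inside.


Apply Snell's law: n1 * sin(theta1) = n2 * sin(theta2)
  n2 = n1 * sin(theta1) / sin(theta2)
  sin(35) = 0.573576
  sin(23.8) = 0.403545
  n2 = 1.333 * 0.573576 / 0.403545 = 1.8947

1.8947


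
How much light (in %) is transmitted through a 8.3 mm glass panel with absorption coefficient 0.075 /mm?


Beer-Lambert law: T = exp(-alpha * thickness)
  exponent = -0.075 * 8.3 = -0.6225
  T = exp(-0.6225) = 0.5366
  Percentage = 0.5366 * 100 = 53.66%

53.66%


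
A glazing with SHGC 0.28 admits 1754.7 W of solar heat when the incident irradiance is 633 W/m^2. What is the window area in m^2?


Rearrange Q = Area * SHGC * Irradiance:
  Area = Q / (SHGC * Irradiance)
  Area = 1754.7 / (0.28 * 633) = 9.9 m^2

9.9 m^2


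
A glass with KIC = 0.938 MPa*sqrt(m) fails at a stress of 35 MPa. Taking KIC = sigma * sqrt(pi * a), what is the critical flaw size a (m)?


Rearrange KIC = sigma * sqrt(pi * a):
  sqrt(pi * a) = KIC / sigma
  sqrt(pi * a) = 0.938 / 35 = 0.0268
  a = (KIC / sigma)^2 / pi
  a = 0.0268^2 / pi = 0.0002286 m

0.0002286 m


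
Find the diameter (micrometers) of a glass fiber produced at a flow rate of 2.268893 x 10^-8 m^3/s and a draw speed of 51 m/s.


Cross-sectional area from continuity:
  A = Q / v = 2.268893 x 10^-8 / 51 = 4.44881 x 10^-10 m^2
Diameter from circular cross-section:
  d = sqrt(4A / pi) * 10^6 (m -> um)
  d = sqrt(4 * 4.44881 x 10^-10 / pi) * 10^6 = 23.8 um

23.8 um


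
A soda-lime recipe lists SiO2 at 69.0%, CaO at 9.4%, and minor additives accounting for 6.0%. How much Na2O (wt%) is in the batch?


Pieces sum to 100%:
  Na2O = 100 - (SiO2 + CaO + others)
  Na2O = 100 - (69.0 + 9.4 + 6.0) = 15.6%

15.6%


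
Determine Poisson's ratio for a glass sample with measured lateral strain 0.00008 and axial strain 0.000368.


Poisson's ratio: nu = lateral strain / axial strain
  nu = 0.00008 / 0.000368 = 0.2174

0.2174
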